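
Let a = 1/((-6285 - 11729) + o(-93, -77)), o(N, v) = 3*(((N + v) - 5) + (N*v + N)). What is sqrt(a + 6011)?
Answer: 6*sqrt(1185874365)/2665 ≈ 77.531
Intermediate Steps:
o(N, v) = -15 + 3*v + 6*N + 3*N*v (o(N, v) = 3*((-5 + N + v) + (N + N*v)) = 3*(-5 + v + 2*N + N*v) = -15 + 3*v + 6*N + 3*N*v)
a = 1/2665 (a = 1/((-6285 - 11729) + (-15 + 3*(-77) + 6*(-93) + 3*(-93)*(-77))) = 1/(-18014 + (-15 - 231 - 558 + 21483)) = 1/(-18014 + 20679) = 1/2665 ≈ 0.00037523)
sqrt(a + 6011) = sqrt(1/2665 + 6011) = sqrt(16019316/2665) = 6*sqrt(1185874365)/2665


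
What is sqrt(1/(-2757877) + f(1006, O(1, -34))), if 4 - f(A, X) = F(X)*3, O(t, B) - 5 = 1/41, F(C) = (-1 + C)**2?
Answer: 6*I*sqrt(15835242563301581)/113072957 ≈ 6.6774*I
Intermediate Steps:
O(t, B) = 206/41 (O(t, B) = 5 + 1/41 = 206/41)
f(A, X) = 4 - 3*(-1 + X)**2 (f(A, X) = 4 - (-1 + X)**2*3 = 4 - 3*(-1 + X)**2)
sqrt(1/(-2757877) + f(1006, O(1, -34))) = sqrt(1/(-2757877) + (4 - 3*(-1 + 206/41)**2)) = sqrt(-1/2757877 + (4 - 3*(165/41)**2)) = sqrt(-1/2757877 + (4 - 3*27225/1681)) = sqrt(-1/2757877 + (4 - 81675/1681)) = sqrt(-1/2757877 - 74951/1681) = sqrt(-206705640708/4635991237) = 6*I*sqrt(15835242563301581)/113072957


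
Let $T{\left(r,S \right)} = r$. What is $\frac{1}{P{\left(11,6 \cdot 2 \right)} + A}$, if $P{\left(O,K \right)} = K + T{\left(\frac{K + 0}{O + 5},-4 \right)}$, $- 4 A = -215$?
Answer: $\frac{2}{133} \approx 0.015038$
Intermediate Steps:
$A = \frac{215}{4}$ ($A = \left(- \frac{1}{4}\right) \left(-215\right) = \frac{215}{4} \approx 53.75$)
$P{\left(O,K \right)} = K + \frac{K}{5 + O}$ ($P{\left(O,K \right)} = K + \frac{K + 0}{O + 5} = K + \frac{K}{5 + O}$)
$\frac{1}{P{\left(11,6 \cdot 2 \right)} + A} = \frac{1}{\frac{6 \cdot 2 \left(6 + 11\right)}{5 + 11} + \frac{215}{4}} = \frac{1}{12 \cdot \frac{1}{16} \cdot 17 + \frac{215}{4}} = \frac{1}{\frac{51}{4} + \frac{215}{4}} = \frac{1}{\frac{133}{2}} = \frac{2}{133}$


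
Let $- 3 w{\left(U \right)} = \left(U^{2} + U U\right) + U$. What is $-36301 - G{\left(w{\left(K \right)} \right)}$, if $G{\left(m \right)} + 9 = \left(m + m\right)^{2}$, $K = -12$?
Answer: $-70148$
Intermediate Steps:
$w{\left(U \right)} = - \frac{2 U^{2}}{3} - \frac{U}{3}$ ($w{\left(U \right)} = - \frac{\left(U^{2} + U U\right) + U}{3} = - \frac{\left(U^{2} + U^{2}\right) + U}{3} = - \frac{2 U^{2} + U}{3} = - \frac{U + 2 U^{2}}{3} = - \frac{2 U^{2}}{3} - \frac{U}{3}$)
$G{\left(m \right)} = -9 + 4 m^{2}$ ($G{\left(m \right)} = -9 + \left(m + m\right)^{2} = -9 + \left(2 m\right)^{2} = -9 + 4 m^{2}$)
$-36301 - G{\left(w{\left(K \right)} \right)} = -36301 - \left(-9 + 4 \left(\left(- \frac{1}{3}\right) \left(-12\right) \left(1 + 2 \left(-12\right)\right)\right)^{2}\right) = -36301 - \left(-9 + 4 \left(\left(- \frac{1}{3}\right) \left(-12\right) \left(1 - 24\right)\right)^{2}\right) = -36301 - \left(-9 + 4 \left(\left(- \frac{1}{3}\right) \left(-12\right) \left(-23\right)\right)^{2}\right) = -36301 - \left(-9 + 4 \left(-92\right)^{2}\right) = -36301 - \left(-9 + 4 \cdot 8464\right) = -36301 - \left(-9 + 33856\right) = -36301 - 33847 = -70148$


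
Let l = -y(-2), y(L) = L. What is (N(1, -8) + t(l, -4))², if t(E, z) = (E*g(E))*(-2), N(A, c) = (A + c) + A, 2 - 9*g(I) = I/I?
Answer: 3364/81 ≈ 41.531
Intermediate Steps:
g(I) = ⅑ (g(I) = 2/9 - I/(9*I) = 2/9 - ⅑*1 = 2/9 - ⅑ = ⅑)
N(A, c) = c + 2*A
l = 2 (l = -1*(-2) = 2)
t(E, z) = -2*E/9 (t(E, z) = (E*(⅑))*(-2) = (E/9)*(-2) = -2*E/9)
(N(1, -8) + t(l, -4))² = ((-8 + 2*1) - 2/9*2)² = ((-8 + 2) - 4/9)² = (-6 - 4/9)² = (-58/9)² = 3364/81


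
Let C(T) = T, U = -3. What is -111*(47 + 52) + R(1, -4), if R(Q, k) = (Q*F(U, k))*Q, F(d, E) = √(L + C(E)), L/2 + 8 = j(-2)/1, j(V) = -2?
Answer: -10989 + 2*I*√6 ≈ -10989.0 + 4.899*I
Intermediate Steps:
L = -20 (L = -16 + 2*(-2/1) = -16 + 2*(-2*1) = -16 + 2*(-2) = -16 - 4 = -20)
F(d, E) = √(-20 + E)
R(Q, k) = Q²*√(-20 + k) (R(Q, k) = (Q*√(-20 + k))*Q = Q²*√(-20 + k))
-111*(47 + 52) + R(1, -4) = -111*(47 + 52) + 1²*√(-20 - 4) = -111*99 + 1*√(-24) = -10989 + 1*(2*I*√6) = -10989 + 2*I*√6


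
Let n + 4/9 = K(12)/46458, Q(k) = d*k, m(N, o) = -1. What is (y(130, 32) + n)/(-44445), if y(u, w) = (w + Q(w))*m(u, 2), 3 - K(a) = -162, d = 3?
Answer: 5967107/2064825810 ≈ 0.0028899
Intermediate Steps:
Q(k) = 3*k
K(a) = 165 (K(a) = 3 - 1*(-162) = 3 + 162 = 165)
y(u, w) = -4*w (y(u, w) = (w + 3*w)*(-1) = (4*w)*(-1) = -4*w)
n = -20483/46458 (n = -4/9 + 165/46458 = -4/9 + 165*(1/46458) = -4/9 + 55/15486 = -20483/46458 ≈ -0.44089)
(y(130, 32) + n)/(-44445) = (-4*32 - 20483/46458)/(-44445) = (-128 - 20483/46458)*(-1/44445) = -5967107/46458*(-1/44445) = 5967107/2064825810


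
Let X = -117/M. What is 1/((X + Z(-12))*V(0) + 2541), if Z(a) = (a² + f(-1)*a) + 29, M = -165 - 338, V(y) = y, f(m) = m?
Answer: 1/2541 ≈ 0.00039355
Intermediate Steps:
M = -503
Z(a) = 29 + a² - a (Z(a) = (a² - a) + 29 = 29 + a² - a)
X = 117/503 (X = -117/(-503) = -117*(-1/503) = 117/503 ≈ 0.23260)
1/((X + Z(-12))*V(0) + 2541) = 1/((117/503 + (29 + (-12)² - 1*(-12)))*0 + 2541) = 1/((117/503 + (29 + 144 + 12))*0 + 2541) = 1/((117/503 + 185)*0 + 2541) = 1/((93172/503)*0 + 2541) = 1/(0 + 2541) = 1/2541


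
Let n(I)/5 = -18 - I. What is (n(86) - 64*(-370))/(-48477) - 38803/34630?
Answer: -894361277/559586170 ≈ -1.5983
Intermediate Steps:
n(I) = -90 - 5*I (n(I) = 5*(-18 - I) = -90 - 5*I)
(n(86) - 64*(-370))/(-48477) - 38803/34630 = ((-90 - 5*86) - 64*(-370))/(-48477) - 38803/34630 = ((-90 - 430) + 23680)*(-1/48477) - 38803*1/34630 = (-520 + 23680)*(-1/48477) - 38803/34630 = 23160*(-1/48477) - 38803/34630 = -7720/16159 - 38803/34630 = -894361277/559586170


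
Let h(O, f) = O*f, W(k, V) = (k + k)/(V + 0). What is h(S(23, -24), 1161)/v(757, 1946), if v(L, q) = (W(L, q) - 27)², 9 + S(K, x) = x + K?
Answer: -5495761845/325482098 ≈ -16.885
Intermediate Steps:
W(k, V) = 2*k/V (W(k, V) = (2*k)/V = 2*k/V)
S(K, x) = -9 + K + x (S(K, x) = -9 + (x + K) = -9 + (K + x) = -9 + K + x)
v(L, q) = (-27 + 2*L/q)² (v(L, q) = (2*L/q - 27)² = (-27 + 2*L/q)²)
h(S(23, -24), 1161)/v(757, 1946) = ((-9 + 23 - 24)*1161)/(((-27*1946 + 2*757)²/1946²)) = (-10*1161)/(((-52542 + 1514)²/3786916)) = -11610/((1/3786916)*(-51028)²) = -11610/((1/3786916)*2603856784) = -11610/650964196/946729 = -11610*946729/650964196 = -5495761845/325482098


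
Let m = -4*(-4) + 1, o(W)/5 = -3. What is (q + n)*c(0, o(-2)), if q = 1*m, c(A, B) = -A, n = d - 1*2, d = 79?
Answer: 0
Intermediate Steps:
o(W) = -15 (o(W) = 5*(-3) = -15)
n = 77 (n = 79 - 1*2 = 79 - 2 = 77)
m = 17 (m = 16 + 1 = 17)
q = 17 (q = 1*17 = 17)
(q + n)*c(0, o(-2)) = (17 + 77)*(-1*0) = 94*0 = 0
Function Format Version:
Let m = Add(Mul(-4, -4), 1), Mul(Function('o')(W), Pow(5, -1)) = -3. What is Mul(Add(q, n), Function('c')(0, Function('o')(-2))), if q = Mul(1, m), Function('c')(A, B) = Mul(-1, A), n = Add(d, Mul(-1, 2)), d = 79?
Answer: 0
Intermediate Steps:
Function('o')(W) = -15 (Function('o')(W) = Mul(5, -3) = -15)
n = 77 (n = Add(79, Mul(-1, 2)) = Add(79, -2) = 77)
m = 17 (m = Add(16, 1) = 17)
q = 17 (q = Mul(1, 17) = 17)
Mul(Add(q, n), Function('c')(0, Function('o')(-2))) = Mul(Add(17, 77), Mul(-1, 0)) = Mul(94, 0) = 0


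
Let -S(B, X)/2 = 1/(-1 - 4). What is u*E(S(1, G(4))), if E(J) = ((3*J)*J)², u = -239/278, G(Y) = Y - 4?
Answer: -17208/86875 ≈ -0.19808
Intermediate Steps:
G(Y) = -4 + Y
S(B, X) = ⅖ (S(B, X) = -2/(-1 - 4) = -2/(-5) = -2*(-⅕) = ⅖)
u = -239/278 (u = -239*1/278 = -239/278 ≈ -0.85971)
E(J) = 9*J⁴ (E(J) = (3*J²)² = 9*J⁴)
u*E(S(1, G(4))) = -2151*(⅖)⁴/278 = -2151*16/(278*625) = -239/278*144/625 = -17208/86875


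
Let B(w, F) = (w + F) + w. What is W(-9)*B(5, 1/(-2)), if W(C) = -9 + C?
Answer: -171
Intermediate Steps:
B(w, F) = F + 2*w (B(w, F) = (F + w) + w = F + 2*w)
W(-9)*B(5, 1/(-2)) = (-9 - 9)*(1/(-2) + 2*5) = -18*(1*(-½) + 10) = -18*(-½ + 10) = -18*19/2 = -171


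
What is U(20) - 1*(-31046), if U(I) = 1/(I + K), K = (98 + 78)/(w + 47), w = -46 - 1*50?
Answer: 24961033/804 ≈ 31046.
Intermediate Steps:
w = -96 (w = -46 - 50 = -96)
K = -176/49 (K = (98 + 78)/(-96 + 47) = 176/(-49) = 176*(-1/49) = -176/49 ≈ -3.5918)
U(I) = 1/(-176/49 + I) (U(I) = 1/(I - 176/49) = 1/(-176/49 + I))
U(20) - 1*(-31046) = 49/(-176 + 49*20) - 1*(-31046) = 49/(-176 + 980) + 31046 = 49/804 + 31046 = 24961033/804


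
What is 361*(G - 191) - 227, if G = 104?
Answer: -31634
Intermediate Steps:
361*(G - 191) - 227 = 361*(104 - 191) - 227 = 361*(-87) - 227 = -31407 - 227 = -31634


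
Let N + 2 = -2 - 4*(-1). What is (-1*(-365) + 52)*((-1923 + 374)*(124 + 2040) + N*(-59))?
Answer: -1397799012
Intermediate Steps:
N = 0 (N = -2 + (-2 - 4*(-1)) = -2 + (-2 + 4) = -2 + 2 = 0)
(-1*(-365) + 52)*((-1923 + 374)*(124 + 2040) + N*(-59)) = (-1*(-365) + 52)*((-1923 + 374)*(124 + 2040) + 0*(-59)) = (365 + 52)*(-1549*2164 + 0) = 417*(-3352036 + 0) = 417*(-3352036) = -1397799012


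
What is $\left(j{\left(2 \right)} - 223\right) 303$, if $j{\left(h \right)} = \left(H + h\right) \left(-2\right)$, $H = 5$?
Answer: $-71811$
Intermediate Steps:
$j{\left(h \right)} = -10 - 2 h$ ($j{\left(h \right)} = \left(5 + h\right) \left(-2\right) = -10 - 2 h$)
$\left(j{\left(2 \right)} - 223\right) 303 = \left(\left(-10 - 4\right) - 223\right) 303 = \left(-14 - 223\right) 303 = \left(-237\right) 303 = -71811$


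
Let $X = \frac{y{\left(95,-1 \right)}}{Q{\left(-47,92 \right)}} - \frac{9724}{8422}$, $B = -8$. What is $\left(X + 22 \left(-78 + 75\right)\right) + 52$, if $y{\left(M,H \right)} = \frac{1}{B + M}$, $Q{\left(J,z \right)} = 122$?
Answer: $- \frac{677338813}{44695554} \approx -15.154$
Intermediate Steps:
$y{\left(M,H \right)} = \frac{1}{-8 + M}$
$X = - \frac{51601057}{44695554}$ ($X = \frac{1}{\left(-8 + 95\right) 122} - \frac{9724}{8422} = \frac{1}{87} \cdot \frac{1}{122} - \frac{4862}{4211} = \frac{1}{10614} - \frac{4862}{4211} = - \frac{51601057}{44695554} \approx -1.1545$)
$\left(X + 22 \left(-78 + 75\right)\right) + 52 = \left(- \frac{51601057}{44695554} + 22 \left(-78 + 75\right)\right) + 52 = \left(- \frac{51601057}{44695554} + 22 \left(-3\right)\right) + 52 = \left(- \frac{51601057}{44695554} - 66\right) + 52 = - \frac{3001507621}{44695554} + 52 = - \frac{677338813}{44695554}$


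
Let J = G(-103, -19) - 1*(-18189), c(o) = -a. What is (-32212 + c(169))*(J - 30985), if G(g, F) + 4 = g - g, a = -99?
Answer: 411046400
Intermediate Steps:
G(g, F) = -4 (G(g, F) = -4 + (g - g) = -4 + 0 = -4)
c(o) = 99 (c(o) = -1*(-99) = 99)
J = 18185 (J = -4 - 1*(-18189) = -4 + 18189 = 18185)
(-32212 + c(169))*(J - 30985) = (-32212 + 99)*(18185 - 30985) = -32113*(-12800) = 411046400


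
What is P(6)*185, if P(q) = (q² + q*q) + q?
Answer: 14430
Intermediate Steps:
P(q) = q + 2*q² (P(q) = (q² + q²) + q = 2*q² + q = q + 2*q²)
P(6)*185 = (6*(1 + 2*6))*185 = (6*(1 + 12))*185 = (6*13)*185 = 78*185 = 14430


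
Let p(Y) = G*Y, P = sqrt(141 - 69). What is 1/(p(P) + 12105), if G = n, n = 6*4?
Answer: 1345/16276617 - 16*sqrt(2)/16276617 ≈ 8.1244e-5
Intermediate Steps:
n = 24
G = 24
P = 6*sqrt(2) (P = sqrt(72) = 6*sqrt(2) ≈ 8.4853)
p(Y) = 24*Y
1/(p(P) + 12105) = 1/(24*(6*sqrt(2)) + 12105) = 1/(144*sqrt(2) + 12105) = 1/(12105 + 144*sqrt(2))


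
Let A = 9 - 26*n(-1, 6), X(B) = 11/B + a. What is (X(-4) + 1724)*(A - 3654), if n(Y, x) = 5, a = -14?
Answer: -25779475/4 ≈ -6.4449e+6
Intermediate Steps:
X(B) = -14 + 11/B (X(B) = 11/B - 14 = -14 + 11/B)
A = -121 (A = 9 - 26*5 = 9 - 130 = -121)
(X(-4) + 1724)*(A - 3654) = ((-14 + 11/(-4)) + 1724)*(-121 - 3654) = ((-14 + 11*(-¼)) + 1724)*(-3775) = ((-14 - 11/4) + 1724)*(-3775) = (-67/4 + 1724)*(-3775) = (6829/4)*(-3775) = -25779475/4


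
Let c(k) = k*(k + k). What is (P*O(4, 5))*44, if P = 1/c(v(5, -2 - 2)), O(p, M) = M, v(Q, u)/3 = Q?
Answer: 22/45 ≈ 0.48889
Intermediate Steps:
v(Q, u) = 3*Q
c(k) = 2*k² (c(k) = k*(2*k) = 2*k²)
P = 1/450 (P = 1/(2*(3*5)²) = 1/(2*15²) = 1/(2*225) = 1/450 ≈ 0.0022222)
(P*O(4, 5))*44 = ((1/450)*5)*44 = (1/90)*44 = 22/45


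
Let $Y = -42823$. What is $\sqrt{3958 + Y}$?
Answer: $i \sqrt{38865} \approx 197.14 i$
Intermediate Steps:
$\sqrt{3958 + Y} = \sqrt{3958 - 42823} = \sqrt{-38865} = i \sqrt{38865}$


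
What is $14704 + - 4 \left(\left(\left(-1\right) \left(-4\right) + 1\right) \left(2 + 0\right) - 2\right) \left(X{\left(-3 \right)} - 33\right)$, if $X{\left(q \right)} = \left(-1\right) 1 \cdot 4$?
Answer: $15888$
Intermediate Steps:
$X{\left(q \right)} = -4$ ($X{\left(q \right)} = \left(-1\right) 4 = -4$)
$14704 + - 4 \left(\left(\left(-1\right) \left(-4\right) + 1\right) \left(2 + 0\right) - 2\right) \left(X{\left(-3 \right)} - 33\right) = 14704 + - 4 \left(\left(\left(-1\right) \left(-4\right) + 1\right) \left(2 + 0\right) - 2\right) \left(-4 - 33\right) = 14704 + - 4 \left(\left(4 + 1\right) 2 - 2\right) \left(-37\right) = 14704 + - 4 \left(5 \cdot 2 - 2\right) \left(-37\right) = 14704 + - 4 \left(10 - 2\right) \left(-37\right) = 14704 + \left(-4\right) 8 \left(-37\right) = 14704 - -1184 = 14704 + 1184 = 15888$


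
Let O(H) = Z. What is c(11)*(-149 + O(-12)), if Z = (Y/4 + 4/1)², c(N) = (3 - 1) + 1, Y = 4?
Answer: -372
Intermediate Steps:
c(N) = 3 (c(N) = 2 + 1 = 3)
Z = 25 (Z = (4/4 + 4/1)² = (4*(¼) + 4*1)² = (1 + 4)² = 5² = 25)
O(H) = 25
c(11)*(-149 + O(-12)) = 3*(-149 + 25) = 3*(-124) = -372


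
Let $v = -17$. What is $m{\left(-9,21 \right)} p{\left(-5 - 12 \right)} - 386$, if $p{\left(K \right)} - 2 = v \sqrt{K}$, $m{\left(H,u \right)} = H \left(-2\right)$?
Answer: $-350 - 306 i \sqrt{17} \approx -350.0 - 1261.7 i$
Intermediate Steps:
$m{\left(H,u \right)} = - 2 H$
$p{\left(K \right)} = 2 - 17 \sqrt{K}$
$m{\left(-9,21 \right)} p{\left(-5 - 12 \right)} - 386 = \left(-2\right) \left(-9\right) \left(2 - 17 \sqrt{-5 - 12}\right) - 386 = 18 \left(2 - 17 \sqrt{-5 - 12}\right) - 386 = 18 \left(2 - 17 \sqrt{-17}\right) - 386 = 18 \left(2 - 17 i \sqrt{17}\right) - 386 = \left(36 - 306 i \sqrt{17}\right) - 386 = -350 - 306 i \sqrt{17}$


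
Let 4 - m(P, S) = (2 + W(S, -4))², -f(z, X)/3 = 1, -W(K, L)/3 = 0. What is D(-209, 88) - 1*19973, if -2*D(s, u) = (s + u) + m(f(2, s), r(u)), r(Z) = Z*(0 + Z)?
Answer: -39825/2 ≈ -19913.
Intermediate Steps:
W(K, L) = 0 (W(K, L) = -3*0 = 0)
r(Z) = Z² (r(Z) = Z*Z = Z²)
f(z, X) = -3 (f(z, X) = -3*1 = -3)
m(P, S) = 0 (m(P, S) = 4 - (2 + 0)² = 4 - 1*2² = 4 - 1*4 = 4 - 4 = 0)
D(s, u) = -s/2 - u/2 (D(s, u) = -((s + u) + 0)/2 = -(s + u)/2 = -s/2 - u/2)
D(-209, 88) - 1*19973 = (-½*(-209) - ½*88) - 1*19973 = (209/2 - 44) - 19973 = 121/2 - 19973 = -39825/2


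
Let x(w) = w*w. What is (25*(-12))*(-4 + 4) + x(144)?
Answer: 20736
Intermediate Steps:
x(w) = w²
(25*(-12))*(-4 + 4) + x(144) = (25*(-12))*(-4 + 4) + 144² = -300*0 + 20736 = 0 + 20736 = 20736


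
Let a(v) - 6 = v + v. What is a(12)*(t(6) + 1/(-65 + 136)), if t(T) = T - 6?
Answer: 30/71 ≈ 0.42254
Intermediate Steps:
t(T) = -6 + T
a(v) = 6 + 2*v (a(v) = 6 + (v + v) = 6 + 2*v)
a(12)*(t(6) + 1/(-65 + 136)) = (6 + 2*12)*((-6 + 6) + 1/(-65 + 136)) = (6 + 24)*(0 + 1/71) = 30*(0 + 1/71) = 30*(1/71) = 30/71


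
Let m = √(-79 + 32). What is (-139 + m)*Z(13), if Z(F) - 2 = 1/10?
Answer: -2919/10 + 21*I*√47/10 ≈ -291.9 + 14.397*I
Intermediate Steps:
m = I*√47 (m = √(-47) = I*√47 ≈ 6.8557*I)
Z(F) = 21/10 (Z(F) = 2 + 1/10 = 2 + ⅒ = 21/10)
(-139 + m)*Z(13) = (-139 + I*√47)*(21/10) = -2919/10 + 21*I*√47/10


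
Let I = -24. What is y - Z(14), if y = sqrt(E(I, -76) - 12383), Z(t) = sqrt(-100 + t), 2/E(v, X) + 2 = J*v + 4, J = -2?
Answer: I*(-sqrt(86) + sqrt(309574)/5) ≈ 102.01*I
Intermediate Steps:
E(v, X) = 2/(2 - 2*v) (E(v, X) = 2/(-2 + (-2*v + 4)) = 2/(-2 + (4 - 2*v)) = 2/(2 - 2*v))
y = I*sqrt(309574)/5 (y = sqrt(-1/(-1 - 24) - 12383) = sqrt(-1/(-25) - 12383) = sqrt(-1*(-1/25) - 12383) = sqrt(1/25 - 12383) = sqrt(-309574/25) = I*sqrt(309574)/5 ≈ 111.28*I)
y - Z(14) = I*sqrt(309574)/5 - sqrt(-100 + 14) = I*sqrt(309574)/5 - sqrt(-86) = I*sqrt(309574)/5 - I*sqrt(86) = -I*sqrt(86) + I*sqrt(309574)/5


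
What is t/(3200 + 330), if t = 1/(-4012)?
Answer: -1/14162360 ≈ -7.0610e-8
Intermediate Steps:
t = -1/4012 ≈ -0.00024925
t/(3200 + 330) = -1/(4012*(3200 + 330)) = -1/4012/3530 = -1/4012*1/3530 = -1/14162360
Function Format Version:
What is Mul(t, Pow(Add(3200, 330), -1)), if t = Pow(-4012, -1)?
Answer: Rational(-1, 14162360) ≈ -7.0610e-8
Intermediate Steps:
t = Rational(-1, 4012) ≈ -0.00024925
Mul(t, Pow(Add(3200, 330), -1)) = Mul(Rational(-1, 4012), Pow(Add(3200, 330), -1)) = Mul(Rational(-1, 4012), Pow(3530, -1)) = Mul(Rational(-1, 4012), Rational(1, 3530)) = Rational(-1, 14162360)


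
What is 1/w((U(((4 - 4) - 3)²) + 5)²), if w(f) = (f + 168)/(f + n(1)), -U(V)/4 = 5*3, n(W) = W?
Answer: 3026/3193 ≈ 0.94770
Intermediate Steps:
U(V) = -60 (U(V) = -20*3 = -4*15 = -60)
w(f) = (168 + f)/(1 + f) (w(f) = (f + 168)/(f + 1) = (168 + f)/(1 + f))
1/w((U(((4 - 4) - 3)²) + 5)²) = 1/((168 + (-60 + 5)²)/(1 + (-60 + 5)²)) = 1/((168 + (-55)²)/(1 + (-55)²)) = 1/((168 + 3025)/(1 + 3025)) = 1/(3193/3026) = 3026/3193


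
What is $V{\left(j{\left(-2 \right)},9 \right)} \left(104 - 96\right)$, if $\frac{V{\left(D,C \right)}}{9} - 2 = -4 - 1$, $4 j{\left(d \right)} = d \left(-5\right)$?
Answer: $-216$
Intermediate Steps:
$j{\left(d \right)} = - \frac{5 d}{4}$ ($j{\left(d \right)} = \frac{d \left(-5\right)}{4} = \frac{\left(-5\right) d}{4} = - \frac{5 d}{4}$)
$V{\left(D,C \right)} = -27$ ($V{\left(D,C \right)} = 18 + 9 \left(-4 - 1\right) = 18 + 9 \left(-5\right) = 18 - 45 = -27$)
$V{\left(j{\left(-2 \right)},9 \right)} \left(104 - 96\right) = - 27 \left(104 - 96\right) = \left(-27\right) 8 = -216$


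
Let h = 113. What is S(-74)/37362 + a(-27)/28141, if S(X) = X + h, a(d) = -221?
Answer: -183577/26959078 ≈ -0.0068095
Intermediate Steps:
S(X) = 113 + X (S(X) = X + 113 = 113 + X)
S(-74)/37362 + a(-27)/28141 = (113 - 74)/37362 - 221/28141 = 39*(1/37362) - 221*1/28141 = 1/958 - 221/28141 = -183577/26959078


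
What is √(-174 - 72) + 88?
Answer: 88 + I*√246 ≈ 88.0 + 15.684*I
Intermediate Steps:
√(-174 - 72) + 88 = √(-246) + 88 = I*√246 + 88 = 88 + I*√246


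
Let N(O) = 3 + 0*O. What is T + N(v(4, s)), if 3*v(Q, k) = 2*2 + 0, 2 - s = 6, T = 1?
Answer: 4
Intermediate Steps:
s = -4 (s = 2 - 1*6 = 2 - 6 = -4)
v(Q, k) = 4/3 (v(Q, k) = (2*2 + 0)/3 = (4 + 0)/3 = (⅓)*4 = 4/3)
N(O) = 3 (N(O) = 3 + 0 = 3)
T + N(v(4, s)) = 1 + 3 = 4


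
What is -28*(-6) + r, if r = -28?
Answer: 140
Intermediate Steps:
-28*(-6) + r = -28*(-6) - 28 = 168 - 28 = 140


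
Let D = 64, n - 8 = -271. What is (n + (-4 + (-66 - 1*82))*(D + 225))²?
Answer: 1952844481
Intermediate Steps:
n = -263 (n = 8 - 271 = -263)
(n + (-4 + (-66 - 1*82))*(D + 225))² = (-263 + (-4 + (-66 - 1*82))*(64 + 225))² = (-263 + (-4 + (-66 - 82))*289)² = (-263 + (-4 - 148)*289)² = (-263 - 152*289)² = (-263 - 43928)² = (-44191)² = 1952844481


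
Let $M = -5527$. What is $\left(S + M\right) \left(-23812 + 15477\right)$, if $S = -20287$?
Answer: $215159690$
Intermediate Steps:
$\left(S + M\right) \left(-23812 + 15477\right) = \left(-20287 - 5527\right) \left(-23812 + 15477\right) = \left(-25814\right) \left(-8335\right) = 215159690$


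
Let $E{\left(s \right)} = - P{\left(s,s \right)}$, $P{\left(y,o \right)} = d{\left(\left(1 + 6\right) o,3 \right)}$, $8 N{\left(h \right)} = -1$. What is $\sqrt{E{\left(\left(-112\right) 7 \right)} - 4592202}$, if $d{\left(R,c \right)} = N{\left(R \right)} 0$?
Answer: $i \sqrt{4592202} \approx 2142.9 i$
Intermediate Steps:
$N{\left(h \right)} = - \frac{1}{8}$ ($N{\left(h \right)} = \frac{1}{8} \left(-1\right) = - \frac{1}{8}$)
$d{\left(R,c \right)} = 0$ ($d{\left(R,c \right)} = \left(- \frac{1}{8}\right) 0 = 0$)
$P{\left(y,o \right)} = 0$
$E{\left(s \right)} = 0$ ($E{\left(s \right)} = \left(-1\right) 0 = 0$)
$\sqrt{E{\left(\left(-112\right) 7 \right)} - 4592202} = \sqrt{0 - 4592202} = \sqrt{-4592202} = i \sqrt{4592202}$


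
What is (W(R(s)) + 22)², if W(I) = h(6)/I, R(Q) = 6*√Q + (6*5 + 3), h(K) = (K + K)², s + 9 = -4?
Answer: 4*(-14733*I + 6380*√13)/(-69*I + 44*√13) ≈ 623.6 - 100.25*I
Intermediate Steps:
s = -13 (s = -9 - 4 = -13)
h(K) = 4*K² (h(K) = (2*K)² = 4*K²)
R(Q) = 33 + 6*√Q (R(Q) = 6*√Q + (30 + 3) = 6*√Q + 33 = 33 + 6*√Q)
W(I) = 144/I (W(I) = (4*6²)/I = (4*36)/I = 144/I)
(W(R(s)) + 22)² = (144/(33 + 6*√(-13)) + 22)² = (144/(33 + 6*(I*√13)) + 22)² = (144/(33 + 6*I*√13) + 22)² = (22 + 144/(33 + 6*I*√13))²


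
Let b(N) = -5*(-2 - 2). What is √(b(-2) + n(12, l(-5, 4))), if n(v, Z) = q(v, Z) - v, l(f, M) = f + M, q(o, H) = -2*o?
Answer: 4*I ≈ 4.0*I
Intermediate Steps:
l(f, M) = M + f
b(N) = 20 (b(N) = -5*(-4) = 20)
n(v, Z) = -3*v (n(v, Z) = -2*v - v = -3*v)
√(b(-2) + n(12, l(-5, 4))) = √(20 - 3*12) = √(20 - 36) = √(-16) = 4*I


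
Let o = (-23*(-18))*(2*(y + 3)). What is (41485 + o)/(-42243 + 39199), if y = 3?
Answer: -46453/3044 ≈ -15.261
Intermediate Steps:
o = 4968 (o = (-23*(-18))*(2*(3 + 3)) = 414*(2*6) = 414*12 = 4968)
(41485 + o)/(-42243 + 39199) = (41485 + 4968)/(-42243 + 39199) = 46453/(-3044) = 46453*(-1/3044) = -46453/3044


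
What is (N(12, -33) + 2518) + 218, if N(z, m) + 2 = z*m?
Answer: 2338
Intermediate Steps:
N(z, m) = -2 + m*z (N(z, m) = -2 + z*m = -2 + m*z)
(N(12, -33) + 2518) + 218 = ((-2 - 33*12) + 2518) + 218 = ((-2 - 396) + 2518) + 218 = (-398 + 2518) + 218 = 2120 + 218 = 2338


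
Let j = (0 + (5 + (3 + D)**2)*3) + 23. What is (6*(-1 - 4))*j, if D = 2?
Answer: -3390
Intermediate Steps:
j = 113 (j = (0 + (5 + (3 + 2)**2)*3) + 23 = (0 + (5 + 5**2)*3) + 23 = (0 + (5 + 25)*3) + 23 = (0 + 30*3) + 23 = (0 + 90) + 23 = 90 + 23 = 113)
(6*(-1 - 4))*j = (6*(-1 - 4))*113 = (6*(-5))*113 = -30*113 = -3390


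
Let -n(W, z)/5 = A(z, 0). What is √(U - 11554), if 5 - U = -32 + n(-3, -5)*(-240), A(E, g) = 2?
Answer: I*√13917 ≈ 117.97*I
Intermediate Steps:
n(W, z) = -10 (n(W, z) = -5*2 = -10)
U = -2363 (U = 5 - (-32 - 10*(-240)) = 5 - (-32 + 2400) = 5 - 1*2368 = 5 - 2368 = -2363)
√(U - 11554) = √(-2363 - 11554) = √(-13917) = I*√13917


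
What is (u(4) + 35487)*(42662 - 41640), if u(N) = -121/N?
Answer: 72473597/2 ≈ 3.6237e+7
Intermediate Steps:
(u(4) + 35487)*(42662 - 41640) = (-121/4 + 35487)*(42662 - 41640) = (-121*1/4 + 35487)*1022 = (-121/4 + 35487)*1022 = (141827/4)*1022 = 72473597/2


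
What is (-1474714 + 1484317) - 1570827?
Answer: -1561224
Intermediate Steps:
(-1474714 + 1484317) - 1570827 = 9603 - 1570827 = -1561224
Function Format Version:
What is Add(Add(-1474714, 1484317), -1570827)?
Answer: -1561224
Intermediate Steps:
Add(Add(-1474714, 1484317), -1570827) = Add(9603, -1570827) = -1561224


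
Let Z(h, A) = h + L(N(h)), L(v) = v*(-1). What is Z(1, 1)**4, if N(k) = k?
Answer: 0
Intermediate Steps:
L(v) = -v
Z(h, A) = 0 (Z(h, A) = h - h = 0)
Z(1, 1)**4 = 0**4 = 0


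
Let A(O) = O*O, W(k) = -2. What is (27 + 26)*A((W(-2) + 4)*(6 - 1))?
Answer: 5300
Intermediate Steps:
A(O) = O**2
(27 + 26)*A((W(-2) + 4)*(6 - 1)) = (27 + 26)*((-2 + 4)*(6 - 1))**2 = 53*(2*5)**2 = 53*10**2 = 53*100 = 5300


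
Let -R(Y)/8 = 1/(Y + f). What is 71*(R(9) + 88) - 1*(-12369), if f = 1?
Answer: 92801/5 ≈ 18560.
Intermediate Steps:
R(Y) = -8/(1 + Y) (R(Y) = -8/(Y + 1) = -8/(1 + Y))
71*(R(9) + 88) - 1*(-12369) = 71*(-8/(1 + 9) + 88) - 1*(-12369) = 71*(-8/10 + 88) + 12369 = 71*(-8*⅒ + 88) + 12369 = 71*(-⅘ + 88) + 12369 = 71*(436/5) + 12369 = 30956/5 + 12369 = 92801/5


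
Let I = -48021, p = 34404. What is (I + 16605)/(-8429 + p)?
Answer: -31416/25975 ≈ -1.2095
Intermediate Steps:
(I + 16605)/(-8429 + p) = (-48021 + 16605)/(-8429 + 34404) = -31416/25975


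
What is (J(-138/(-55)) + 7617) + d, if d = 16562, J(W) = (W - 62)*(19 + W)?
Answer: 69270699/3025 ≈ 22899.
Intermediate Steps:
J(W) = (-62 + W)*(19 + W)
(J(-138/(-55)) + 7617) + d = ((-1178 + (-138/(-55))**2 - (-5934)/(-55)) + 7617) + 16562 = ((-1178 + (-138*(-1/55))**2 - (-5934)*(-1)/55) + 7617) + 16562 = ((-1178 + (138/55)**2 - 43*138/55) + 7617) + 16562 = ((-1178 + 19044/3025 - 5934/55) + 7617) + 16562 = (-3870776/3025 + 7617) + 16562 = 19170649/3025 + 16562 = 69270699/3025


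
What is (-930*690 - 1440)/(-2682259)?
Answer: 643140/2682259 ≈ 0.23978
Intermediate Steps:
(-930*690 - 1440)/(-2682259) = (-641700 - 1440)*(-1/2682259) = -643140*(-1/2682259) = 643140/2682259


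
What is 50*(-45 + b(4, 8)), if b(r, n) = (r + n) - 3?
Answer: -1800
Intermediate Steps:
b(r, n) = -3 + n + r (b(r, n) = (n + r) - 3 = -3 + n + r)
50*(-45 + b(4, 8)) = 50*(-45 + (-3 + 8 + 4)) = 50*(-45 + 9) = 50*(-36) = -1800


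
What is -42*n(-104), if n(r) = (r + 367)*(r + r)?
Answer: 2297568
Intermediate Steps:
n(r) = 2*r*(367 + r) (n(r) = (367 + r)*(2*r) = 2*r*(367 + r))
-42*n(-104) = -84*(-104)*(367 - 104) = -84*(-104)*263 = -42*(-54704) = 2297568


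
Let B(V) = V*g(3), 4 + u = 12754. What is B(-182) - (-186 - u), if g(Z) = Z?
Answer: 12390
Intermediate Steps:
u = 12750 (u = -4 + 12754 = 12750)
B(V) = 3*V (B(V) = V*3 = 3*V)
B(-182) - (-186 - u) = 3*(-182) - (-186 - 1*12750) = -546 - (-186 - 12750) = -546 - 1*(-12936) = -546 + 12936 = 12390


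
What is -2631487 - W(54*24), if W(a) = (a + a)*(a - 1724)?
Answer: -1522111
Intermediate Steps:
W(a) = 2*a*(-1724 + a) (W(a) = (2*a)*(-1724 + a) = 2*a*(-1724 + a))
-2631487 - W(54*24) = -2631487 - 2*54*24*(-1724 + 54*24) = -2631487 - 2*1296*(-1724 + 1296) = -2631487 - 2*1296*(-428) = -2631487 - 1*(-1109376) = -2631487 + 1109376 = -1522111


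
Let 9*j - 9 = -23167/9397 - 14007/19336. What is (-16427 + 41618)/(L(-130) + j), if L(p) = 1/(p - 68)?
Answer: 453144242912328/11522098811 ≈ 39328.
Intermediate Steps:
j = 1055722637/1635303528 (j = 1 + (-23167/9397 - 14007/19336)/9 = 1 + (⅑)*(-579580891/181700392) = 1 - 579580891/1635303528 = 1055722637/1635303528 ≈ 0.64558)
L(p) = 1/(-68 + p)
(-16427 + 41618)/(L(-130) + j) = (-16427 + 41618)/(1/(-68 - 130) + 1055722637/1635303528) = 25191/(1/(-198) + 1055722637/1635303528) = 25191/(-1/198 + 1055722637/1635303528) = 25191/(11522098811/17988338808) = 25191*(17988338808/11522098811) = 453144242912328/11522098811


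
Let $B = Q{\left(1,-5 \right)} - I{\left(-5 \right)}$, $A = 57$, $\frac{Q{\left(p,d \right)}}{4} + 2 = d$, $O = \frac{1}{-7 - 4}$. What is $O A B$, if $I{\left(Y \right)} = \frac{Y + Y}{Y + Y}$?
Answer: $\frac{1653}{11} \approx 150.27$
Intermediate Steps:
$O = - \frac{1}{11}$ ($O = \frac{1}{-11} = - \frac{1}{11} \approx -0.090909$)
$Q{\left(p,d \right)} = -8 + 4 d$
$I{\left(Y \right)} = 1$ ($I{\left(Y \right)} = \frac{2 Y}{2 Y} = 2 Y \frac{1}{2 Y} = 1$)
$B = -29$ ($B = \left(-8 + 4 \left(-5\right)\right) - 1 = \left(-8 - 20\right) - 1 = -28 - 1 = -29$)
$O A B = \left(- \frac{1}{11}\right) 57 \left(-29\right) = \left(- \frac{57}{11}\right) \left(-29\right) = \frac{1653}{11}$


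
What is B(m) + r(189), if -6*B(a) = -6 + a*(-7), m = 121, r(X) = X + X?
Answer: 3121/6 ≈ 520.17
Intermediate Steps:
r(X) = 2*X
B(a) = 1 + 7*a/6 (B(a) = -(-6 + a*(-7))/6 = -(-6 - 7*a)/6 = 1 + 7*a/6)
B(m) + r(189) = (1 + (7/6)*121) + 2*189 = (1 + 847/6) + 378 = 853/6 + 378 = 3121/6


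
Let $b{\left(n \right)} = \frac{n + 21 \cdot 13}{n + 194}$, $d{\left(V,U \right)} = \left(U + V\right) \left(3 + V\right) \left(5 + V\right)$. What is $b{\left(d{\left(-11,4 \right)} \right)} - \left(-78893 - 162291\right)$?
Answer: $\frac{34248191}{142} \approx 2.4118 \cdot 10^{5}$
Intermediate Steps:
$d{\left(V,U \right)} = \left(3 + V\right) \left(5 + V\right) \left(U + V\right)$
$b{\left(n \right)} = \frac{273 + n}{194 + n}$ ($b{\left(n \right)} = \frac{n + 273}{194 + n} = \frac{273 + n}{194 + n}$)
$b{\left(d{\left(-11,4 \right)} \right)} - \left(-78893 - 162291\right) = \frac{273 + \left(\left(-11\right)^{3} + 8 \left(-11\right)^{2} + 15 \cdot 4 + 15 \left(-11\right) + 4 \left(-11\right)^{2} + 8 \cdot 4 \left(-11\right)\right)}{194 + \left(\left(-11\right)^{3} + 8 \left(-11\right)^{2} + 15 \cdot 4 + 15 \left(-11\right) + 4 \left(-11\right)^{2} + 8 \cdot 4 \left(-11\right)\right)} - \left(-78893 - 162291\right) = \frac{273 + \left(-1331 + 8 \cdot 121 + 60 - 165 + 4 \cdot 121 - 352\right)}{194 + \left(-1331 + 8 \cdot 121 + 60 - 165 + 4 \cdot 121 - 352\right)} - \left(-78893 - 162291\right) = \frac{273 + \left(-1331 + 968 + 60 - 165 + 484 - 352\right)}{194 + \left(-1331 + 968 + 60 - 165 + 484 - 352\right)} - -241184 = \frac{273 - 336}{194 - 336} + 241184 = \frac{1}{-142} \left(-63\right) + 241184 = \left(- \frac{1}{142}\right) \left(-63\right) + 241184 = \frac{63}{142} + 241184 = \frac{34248191}{142}$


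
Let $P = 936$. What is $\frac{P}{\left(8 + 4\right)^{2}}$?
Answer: $\frac{13}{2} \approx 6.5$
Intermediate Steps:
$\frac{P}{\left(8 + 4\right)^{2}} = \frac{936}{\left(8 + 4\right)^{2}} = \frac{936}{12^{2}} = \frac{936}{144} = 936 \cdot \frac{1}{144} = \frac{13}{2}$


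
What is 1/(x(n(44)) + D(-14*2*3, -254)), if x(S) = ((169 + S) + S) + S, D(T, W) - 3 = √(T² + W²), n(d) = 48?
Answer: 79/7071 - √17893/14142 ≈ 0.0017137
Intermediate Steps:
D(T, W) = 3 + √(T² + W²)
x(S) = 169 + 3*S (x(S) = (169 + 2*S) + S = 169 + 3*S)
1/(x(n(44)) + D(-14*2*3, -254)) = 1/((169 + 3*48) + (3 + √((-14*2*3)² + (-254)²))) = 1/((169 + 144) + (3 + √((-28*3)² + 64516))) = 1/(313 + (3 + √((-84)² + 64516))) = 1/(313 + (3 + √(7056 + 64516))) = 1/(313 + (3 + √71572)) = 1/(313 + (3 + 2*√17893)) = 1/(316 + 2*√17893)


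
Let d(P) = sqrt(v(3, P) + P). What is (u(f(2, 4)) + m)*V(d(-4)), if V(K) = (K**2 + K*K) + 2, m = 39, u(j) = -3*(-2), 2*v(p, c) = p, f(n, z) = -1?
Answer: -135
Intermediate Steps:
v(p, c) = p/2
u(j) = 6
d(P) = sqrt(3/2 + P) (d(P) = sqrt((1/2)*3 + P) = sqrt(3/2 + P))
V(K) = 2 + 2*K**2 (V(K) = (K**2 + K**2) + 2 = 2*K**2 + 2 = 2 + 2*K**2)
(u(f(2, 4)) + m)*V(d(-4)) = (6 + 39)*(2 + 2*(sqrt(6 + 4*(-4))/2)**2) = 45*(2 + 2*(sqrt(6 - 16)/2)**2) = 45*(2 + 2*(sqrt(-10)/2)**2) = 45*(2 + 2*((I*sqrt(10))/2)**2) = 45*(2 + 2*(I*sqrt(10)/2)**2) = 45*(2 + 2*(-5/2)) = 45*(2 - 5) = 45*(-3) = -135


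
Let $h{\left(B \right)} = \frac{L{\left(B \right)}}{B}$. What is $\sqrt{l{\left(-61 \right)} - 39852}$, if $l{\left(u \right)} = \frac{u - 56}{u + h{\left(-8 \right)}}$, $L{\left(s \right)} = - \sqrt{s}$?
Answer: $6 \sqrt{\frac{270095 - 1107 i \sqrt{2}}{-244 + i \sqrt{2}}} \approx 2.7843 \cdot 10^{-5} + 199.62 i$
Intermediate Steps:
$h{\left(B \right)} = - \frac{1}{\sqrt{B}}$ ($h{\left(B \right)} = \frac{\left(-1\right) \sqrt{B}}{B} = - \frac{1}{\sqrt{B}}$)
$l{\left(u \right)} = \frac{-56 + u}{u + \frac{i \sqrt{2}}{4}}$ ($l{\left(u \right)} = \frac{u - 56}{u - \frac{1}{\sqrt{-8}}} = \frac{-56 + u}{u - - \frac{i \sqrt{2}}{4}} = \frac{-56 + u}{u + \frac{i \sqrt{2}}{4}}$)
$\sqrt{l{\left(-61 \right)} - 39852} = \sqrt{\frac{4 \left(-56 - 61\right)}{4 \left(-61\right) + i \sqrt{2}} - 39852} = \sqrt{4 \frac{1}{-244 + i \sqrt{2}} \left(-117\right) - 39852} = \sqrt{- \frac{468}{-244 + i \sqrt{2}} - 39852} = \sqrt{-39852 - \frac{468}{-244 + i \sqrt{2}}}$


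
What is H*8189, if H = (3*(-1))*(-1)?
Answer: 24567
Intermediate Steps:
H = 3 (H = -3*(-1) = 3)
H*8189 = 3*8189 = 24567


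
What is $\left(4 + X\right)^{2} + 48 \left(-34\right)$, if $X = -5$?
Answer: $-1631$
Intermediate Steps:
$\left(4 + X\right)^{2} + 48 \left(-34\right) = \left(4 - 5\right)^{2} + 48 \left(-34\right) = \left(-1\right)^{2} - 1632 = 1 - 1632 = -1631$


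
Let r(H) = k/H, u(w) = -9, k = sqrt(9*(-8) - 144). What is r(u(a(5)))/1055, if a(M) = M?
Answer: -2*I*sqrt(6)/3165 ≈ -0.0015479*I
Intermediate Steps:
k = 6*I*sqrt(6) (k = sqrt(-72 - 144) = sqrt(-216) = 6*I*sqrt(6) ≈ 14.697*I)
r(H) = 6*I*sqrt(6)/H (r(H) = (6*I*sqrt(6))/H = 6*I*sqrt(6)/H)
r(u(a(5)))/1055 = (6*I*sqrt(6)/(-9))/1055 = (6*I*sqrt(6)*(-1/9))*(1/1055) = -2*I*sqrt(6)/3*(1/1055) = -2*I*sqrt(6)/3165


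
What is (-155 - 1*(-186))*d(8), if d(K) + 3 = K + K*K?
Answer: 2139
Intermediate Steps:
d(K) = -3 + K + K² (d(K) = -3 + (K + K*K) = -3 + (K + K²) = -3 + K + K²)
(-155 - 1*(-186))*d(8) = (-155 - 1*(-186))*(-3 + 8 + 8²) = (-155 + 186)*(-3 + 8 + 64) = 31*69 = 2139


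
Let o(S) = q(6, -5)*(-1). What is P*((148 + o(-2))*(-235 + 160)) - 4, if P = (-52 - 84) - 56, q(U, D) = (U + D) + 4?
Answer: 2059196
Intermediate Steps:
q(U, D) = 4 + D + U (q(U, D) = (D + U) + 4 = 4 + D + U)
o(S) = -5 (o(S) = (4 - 5 + 6)*(-1) = 5*(-1) = -5)
P = -192 (P = -136 - 56 = -192)
P*((148 + o(-2))*(-235 + 160)) - 4 = -192*(148 - 5)*(-235 + 160) - 4 = -27456*(-75) - 4 = -192*(-10725) - 4 = 2059200 - 4 = 2059196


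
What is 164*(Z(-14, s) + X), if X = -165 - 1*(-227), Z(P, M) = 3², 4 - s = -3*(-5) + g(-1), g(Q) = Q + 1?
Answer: 11644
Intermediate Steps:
g(Q) = 1 + Q
s = -11 (s = 4 - (-3*(-5) + (1 - 1)) = 4 - (15 + 0) = 4 - 1*15 = 4 - 15 = -11)
Z(P, M) = 9
X = 62 (X = -165 + 227 = 62)
164*(Z(-14, s) + X) = 164*(9 + 62) = 164*71 = 11644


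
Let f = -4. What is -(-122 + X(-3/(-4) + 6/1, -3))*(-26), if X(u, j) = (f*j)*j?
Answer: -4108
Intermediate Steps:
X(u, j) = -4*j² (X(u, j) = (-4*j)*j = -4*j²)
-(-122 + X(-3/(-4) + 6/1, -3))*(-26) = -(-122 - 4*(-3)²)*(-26) = -(-122 - 4*9)*(-26) = -(-122 - 36)*(-26) = -(-158)*(-26) = -1*4108 = -4108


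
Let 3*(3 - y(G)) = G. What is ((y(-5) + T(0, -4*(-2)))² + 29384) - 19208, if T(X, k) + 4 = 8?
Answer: 92260/9 ≈ 10251.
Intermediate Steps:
T(X, k) = 4 (T(X, k) = -4 + 8 = 4)
y(G) = 3 - G/3
((y(-5) + T(0, -4*(-2)))² + 29384) - 19208 = (((3 - ⅓*(-5)) + 4)² + 29384) - 19208 = (((3 + 5/3) + 4)² + 29384) - 19208 = ((14/3 + 4)² + 29384) - 19208 = ((26/3)² + 29384) - 19208 = (676/9 + 29384) - 19208 = 265132/9 - 19208 = 92260/9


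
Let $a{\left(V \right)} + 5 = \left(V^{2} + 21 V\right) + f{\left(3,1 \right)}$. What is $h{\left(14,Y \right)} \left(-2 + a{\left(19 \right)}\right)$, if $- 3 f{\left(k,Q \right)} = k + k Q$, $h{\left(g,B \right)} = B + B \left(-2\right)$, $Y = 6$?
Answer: $-4506$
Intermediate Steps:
$h{\left(g,B \right)} = - B$ ($h{\left(g,B \right)} = B - 2 B = - B$)
$f{\left(k,Q \right)} = - \frac{k}{3} - \frac{Q k}{3}$ ($f{\left(k,Q \right)} = - \frac{k + k Q}{3} = - \frac{k + Q k}{3} = - \frac{k}{3} - \frac{Q k}{3}$)
$a{\left(V \right)} = -7 + V^{2} + 21 V$ ($a{\left(V \right)} = -5 - \left(- V^{2} - 21 V + \left(1 + 1\right)\right) = -5 - \left(2 - V^{2} - 21 V\right) = -5 + \left(-2 + V^{2} + 21 V\right) = -7 + V^{2} + 21 V$)
$h{\left(14,Y \right)} \left(-2 + a{\left(19 \right)}\right) = \left(-1\right) 6 \left(-2 + \left(-7 + 19^{2} + 21 \cdot 19\right)\right) = - 6 \left(-2 + \left(-7 + 361 + 399\right)\right) = - 6 \left(-2 + 753\right) = \left(-6\right) 751 = -4506$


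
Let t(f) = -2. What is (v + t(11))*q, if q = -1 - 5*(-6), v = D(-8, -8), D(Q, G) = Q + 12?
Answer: 58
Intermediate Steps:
D(Q, G) = 12 + Q
v = 4 (v = 12 - 8 = 4)
q = 29 (q = -1 + 30 = 29)
(v + t(11))*q = (4 - 2)*29 = 2*29 = 58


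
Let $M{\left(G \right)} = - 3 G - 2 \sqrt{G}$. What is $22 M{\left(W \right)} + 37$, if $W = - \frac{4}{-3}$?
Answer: $-51 - \frac{88 \sqrt{3}}{3} \approx -101.81$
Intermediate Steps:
$W = \frac{4}{3}$ ($W = \left(-4\right) \left(- \frac{1}{3}\right) = \frac{4}{3} \approx 1.3333$)
$22 M{\left(W \right)} + 37 = 22 \left(\left(-3\right) \frac{4}{3} - 2 \sqrt{\frac{4}{3}}\right) + 37 = 22 \left(-4 - 2 \frac{2 \sqrt{3}}{3}\right) + 37 = 22 \left(-4 - \frac{4 \sqrt{3}}{3}\right) + 37 = \left(-88 - \frac{88 \sqrt{3}}{3}\right) + 37 = -51 - \frac{88 \sqrt{3}}{3}$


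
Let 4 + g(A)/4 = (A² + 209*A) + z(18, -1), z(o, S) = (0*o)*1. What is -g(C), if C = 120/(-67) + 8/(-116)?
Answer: 5878553672/3775249 ≈ 1557.1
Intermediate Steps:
z(o, S) = 0 (z(o, S) = 0*1 = 0)
C = -3614/1943 (C = 120*(-1/67) + 8*(-1/116) = -120/67 - 2/29 = -3614/1943 ≈ -1.8600)
g(A) = -16 + 4*A² + 836*A (g(A) = -16 + 4*((A² + 209*A) + 0) = -16 + 4*(A² + 209*A) = -16 + (4*A² + 836*A) = -16 + 4*A² + 836*A)
-g(C) = -(-16 + 4*(-3614/1943)² + 836*(-3614/1943)) = -(-16 + 4*(13060996/3775249) - 3021304/1943) = -(-16 + 52243984/3775249 - 3021304/1943) = -1*(-5878553672/3775249) = 5878553672/3775249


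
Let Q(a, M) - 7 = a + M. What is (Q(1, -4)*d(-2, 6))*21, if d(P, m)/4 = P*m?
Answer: -4032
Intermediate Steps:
Q(a, M) = 7 + M + a (Q(a, M) = 7 + (a + M) = 7 + (M + a) = 7 + M + a)
d(P, m) = 4*P*m (d(P, m) = 4*(P*m) = 4*P*m)
(Q(1, -4)*d(-2, 6))*21 = ((7 - 4 + 1)*(4*(-2)*6))*21 = (4*(-48))*21 = -192*21 = -4032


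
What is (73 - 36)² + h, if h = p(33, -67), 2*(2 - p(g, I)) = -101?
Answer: 2843/2 ≈ 1421.5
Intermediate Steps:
p(g, I) = 105/2 (p(g, I) = 2 - ½*(-101) = 2 + 101/2 = 105/2)
h = 105/2 ≈ 52.500
(73 - 36)² + h = (73 - 36)² + 105/2 = 37² + 105/2 = 1369 + 105/2 = 2843/2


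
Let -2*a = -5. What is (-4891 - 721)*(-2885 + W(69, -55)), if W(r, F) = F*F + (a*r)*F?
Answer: 52458170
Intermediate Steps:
a = 5/2 (a = -1/2*(-5) = 5/2 ≈ 2.5000)
W(r, F) = F**2 + 5*F*r/2 (W(r, F) = F*F + (5*r/2)*F = F**2 + 5*F*r/2)
(-4891 - 721)*(-2885 + W(69, -55)) = (-4891 - 721)*(-2885 + (1/2)*(-55)*(2*(-55) + 5*69)) = -5612*(-2885 + (1/2)*(-55)*(-110 + 345)) = -5612*(-2885 + (1/2)*(-55)*235) = -5612*(-2885 - 12925/2) = -5612*(-18695/2) = 52458170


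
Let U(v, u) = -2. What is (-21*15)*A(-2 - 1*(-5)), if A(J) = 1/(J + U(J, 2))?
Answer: -315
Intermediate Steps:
A(J) = 1/(-2 + J) (A(J) = 1/(J - 2) = 1/(-2 + J))
(-21*15)*A(-2 - 1*(-5)) = (-21*15)/(-2 + (-2 - 1*(-5))) = -315/(-2 + (-2 + 5)) = -315/(-2 + 3) = -315/1 = -315*1 = -315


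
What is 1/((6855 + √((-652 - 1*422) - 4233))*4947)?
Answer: 2285/77496951468 - I*√5307/232490854404 ≈ 2.9485e-8 - 3.1334e-10*I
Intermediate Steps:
1/((6855 + √((-652 - 1*422) - 4233))*4947) = (1/4947)/(6855 + √((-652 - 422) - 4233)) = (1/4947)/(6855 + √(-1074 - 4233)) = (1/4947)/(6855 + √(-5307)) = (1/4947)/(6855 + I*√5307) = 1/(4947*(6855 + I*√5307))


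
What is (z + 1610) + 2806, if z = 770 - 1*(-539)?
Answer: 5725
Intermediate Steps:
z = 1309 (z = 770 + 539 = 1309)
(z + 1610) + 2806 = (1309 + 1610) + 2806 = 2919 + 2806 = 5725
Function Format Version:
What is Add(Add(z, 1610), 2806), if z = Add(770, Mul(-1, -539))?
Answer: 5725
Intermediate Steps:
z = 1309 (z = Add(770, 539) = 1309)
Add(Add(z, 1610), 2806) = Add(Add(1309, 1610), 2806) = Add(2919, 2806) = 5725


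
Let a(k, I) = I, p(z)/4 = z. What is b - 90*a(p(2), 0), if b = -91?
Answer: -91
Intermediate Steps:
p(z) = 4*z
b - 90*a(p(2), 0) = -91 - 90*0 = -91 + 0 = -91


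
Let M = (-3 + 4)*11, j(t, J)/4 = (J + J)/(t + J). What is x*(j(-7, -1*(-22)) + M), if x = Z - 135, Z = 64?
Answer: -24211/15 ≈ -1614.1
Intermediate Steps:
j(t, J) = 8*J/(J + t) (j(t, J) = 4*((J + J)/(t + J)) = 4*((2*J)/(J + t)) = 4*(2*J/(J + t)) = 8*J/(J + t))
x = -71 (x = 64 - 135 = -71)
M = 11 (M = 1*11 = 11)
x*(j(-7, -1*(-22)) + M) = -71*(8*(-1*(-22))/(-1*(-22) - 7) + 11) = -71*(8*22/(22 - 7) + 11) = -71*(8*22/15 + 11) = -71*(8*22*(1/15) + 11) = -71*(176/15 + 11) = -71*341/15 = -24211/15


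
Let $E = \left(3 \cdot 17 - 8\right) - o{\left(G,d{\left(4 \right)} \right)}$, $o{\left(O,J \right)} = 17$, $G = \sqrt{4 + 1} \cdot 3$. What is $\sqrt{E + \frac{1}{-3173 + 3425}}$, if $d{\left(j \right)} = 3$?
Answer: $\frac{\sqrt{45871}}{42} \approx 5.0994$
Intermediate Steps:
$G = 3 \sqrt{5}$ ($G = \sqrt{5} \cdot 3 = 3 \sqrt{5} \approx 6.7082$)
$E = 26$ ($E = \left(3 \cdot 17 - 8\right) - 17 = \left(51 - 8\right) - 17 = 43 - 17 = 26$)
$\sqrt{E + \frac{1}{-3173 + 3425}} = \sqrt{26 + \frac{1}{-3173 + 3425}} = \sqrt{26 + \frac{1}{252}} = \sqrt{\frac{6553}{252}} = \frac{\sqrt{45871}}{42}$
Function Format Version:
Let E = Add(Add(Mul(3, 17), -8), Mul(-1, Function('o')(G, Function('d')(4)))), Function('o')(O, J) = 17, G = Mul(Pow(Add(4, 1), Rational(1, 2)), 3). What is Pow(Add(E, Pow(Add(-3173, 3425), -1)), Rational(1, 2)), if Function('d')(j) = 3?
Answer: Mul(Rational(1, 42), Pow(45871, Rational(1, 2))) ≈ 5.0994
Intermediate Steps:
G = Mul(3, Pow(5, Rational(1, 2))) (G = Mul(Pow(5, Rational(1, 2)), 3) = Mul(3, Pow(5, Rational(1, 2))) ≈ 6.7082)
E = 26 (E = Add(Add(Mul(3, 17), -8), Mul(-1, 17)) = Add(Add(51, -8), -17) = Add(43, -17) = 26)
Pow(Add(E, Pow(Add(-3173, 3425), -1)), Rational(1, 2)) = Pow(Add(26, Pow(Add(-3173, 3425), -1)), Rational(1, 2)) = Pow(Add(26, Pow(252, -1)), Rational(1, 2)) = Pow(Add(26, Rational(1, 252)), Rational(1, 2)) = Pow(Rational(6553, 252), Rational(1, 2)) = Mul(Rational(1, 42), Pow(45871, Rational(1, 2)))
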